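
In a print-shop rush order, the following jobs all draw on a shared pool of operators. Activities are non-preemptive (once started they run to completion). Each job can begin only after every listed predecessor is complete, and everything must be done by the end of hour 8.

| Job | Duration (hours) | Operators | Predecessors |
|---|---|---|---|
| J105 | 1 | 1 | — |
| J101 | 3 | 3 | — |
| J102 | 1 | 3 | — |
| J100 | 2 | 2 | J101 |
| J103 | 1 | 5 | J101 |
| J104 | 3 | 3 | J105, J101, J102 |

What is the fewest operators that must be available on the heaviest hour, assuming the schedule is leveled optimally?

5

Early-start (J105@1, J101@1, J102@1, J100@4, J103@4, J104@4) gives peak 10: h1:7  h2:3  h3:3  h4:10  h5:5  h6:3  h7:0  h8:0.
Shift J102→4, J103→8, J104→5.
Schedule J105@1, J101@1, J102@4, J100@4, J103@8, J104@5: h1:4  h2:3  h3:3  h4:5  h5:5  h6:3  h7:3  h8:5 — peak 5.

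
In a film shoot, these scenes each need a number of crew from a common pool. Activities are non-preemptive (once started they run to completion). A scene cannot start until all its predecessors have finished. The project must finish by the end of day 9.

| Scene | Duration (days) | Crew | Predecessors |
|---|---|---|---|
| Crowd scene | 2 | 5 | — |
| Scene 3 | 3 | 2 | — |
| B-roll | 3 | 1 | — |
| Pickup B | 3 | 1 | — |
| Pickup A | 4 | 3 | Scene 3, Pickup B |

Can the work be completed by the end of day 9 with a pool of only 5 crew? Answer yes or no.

Schedule Crowd scene@1, Scene 3@3, B-roll@3, Pickup B@3, Pickup A@6: d1:5  d2:5  d3:4  d4:4  d5:4  d6:3  d7:3  d8:3  d9:3 — peak 5 ≤ 5.

yes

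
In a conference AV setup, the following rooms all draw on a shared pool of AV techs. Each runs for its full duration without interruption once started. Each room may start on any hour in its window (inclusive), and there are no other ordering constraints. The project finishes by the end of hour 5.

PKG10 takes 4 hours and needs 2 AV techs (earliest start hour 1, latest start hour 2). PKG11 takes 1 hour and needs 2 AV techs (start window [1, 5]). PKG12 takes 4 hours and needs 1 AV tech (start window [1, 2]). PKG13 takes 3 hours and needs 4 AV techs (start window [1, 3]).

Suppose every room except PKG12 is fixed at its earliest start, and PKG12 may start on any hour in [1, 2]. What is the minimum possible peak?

8

PKG12@1: h1:9  h2:7  h3:7  h4:3  h5:0 → peak 9
PKG12@2: h1:8  h2:7  h3:7  h4:3  h5:1 → peak 8
Best is PKG12@2, peak 8.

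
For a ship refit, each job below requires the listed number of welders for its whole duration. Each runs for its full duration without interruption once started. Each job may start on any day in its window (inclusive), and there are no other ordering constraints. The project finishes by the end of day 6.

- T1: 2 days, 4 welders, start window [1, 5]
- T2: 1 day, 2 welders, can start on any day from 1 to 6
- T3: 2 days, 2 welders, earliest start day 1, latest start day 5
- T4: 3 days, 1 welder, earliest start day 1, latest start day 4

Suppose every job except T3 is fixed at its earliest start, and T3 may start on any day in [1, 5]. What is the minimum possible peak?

7

T3@1: d1:9  d2:7  d3:1  d4:0  d5:0  d6:0 → peak 9
T3@2: d1:7  d2:7  d3:3  d4:0  d5:0  d6:0 → peak 7
T3@3: d1:7  d2:5  d3:3  d4:2  d5:0  d6:0 → peak 7
T3@4: d1:7  d2:5  d3:1  d4:2  d5:2  d6:0 → peak 7
T3@5: d1:7  d2:5  d3:1  d4:0  d5:2  d6:2 → peak 7
Best is T3@2, peak 7.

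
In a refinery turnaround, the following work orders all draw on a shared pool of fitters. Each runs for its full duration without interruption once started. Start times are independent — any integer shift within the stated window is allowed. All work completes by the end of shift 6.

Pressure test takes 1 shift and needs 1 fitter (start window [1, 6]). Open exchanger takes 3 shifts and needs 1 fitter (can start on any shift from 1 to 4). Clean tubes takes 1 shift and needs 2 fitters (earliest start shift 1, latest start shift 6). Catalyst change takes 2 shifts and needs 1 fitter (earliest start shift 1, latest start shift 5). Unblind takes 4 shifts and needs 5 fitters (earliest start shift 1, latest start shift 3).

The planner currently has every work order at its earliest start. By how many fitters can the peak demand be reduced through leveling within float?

Early-start peak: s1:10  s2:7  s3:6  s4:5  s5:0  s6:0 ⇒ 10.
Leveled (Pressure test@1, Open exchanger@1, Clean tubes@1, Catalyst change@1, Unblind@3): s1:5  s2:2  s3:6  s4:5  s5:5  s6:5 ⇒ 6.
Reduction 10 − 6 = 4.

4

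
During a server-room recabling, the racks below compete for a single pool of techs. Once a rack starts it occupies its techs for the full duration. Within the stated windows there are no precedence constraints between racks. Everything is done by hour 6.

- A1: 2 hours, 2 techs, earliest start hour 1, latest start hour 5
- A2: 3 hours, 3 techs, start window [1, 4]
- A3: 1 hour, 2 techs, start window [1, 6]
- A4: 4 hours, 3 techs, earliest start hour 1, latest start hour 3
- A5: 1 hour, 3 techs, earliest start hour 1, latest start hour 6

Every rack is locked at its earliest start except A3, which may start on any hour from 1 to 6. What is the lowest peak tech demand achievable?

11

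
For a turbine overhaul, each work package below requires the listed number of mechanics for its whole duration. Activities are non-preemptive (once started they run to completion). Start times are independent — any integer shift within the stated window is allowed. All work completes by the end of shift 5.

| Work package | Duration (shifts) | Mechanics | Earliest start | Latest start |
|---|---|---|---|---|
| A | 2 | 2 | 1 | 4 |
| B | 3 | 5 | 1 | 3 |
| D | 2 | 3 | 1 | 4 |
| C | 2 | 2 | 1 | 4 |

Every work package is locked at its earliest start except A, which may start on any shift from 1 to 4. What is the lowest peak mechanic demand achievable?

10

A@1: s1:12  s2:12  s3:5  s4:0  s5:0 → peak 12
A@2: s1:10  s2:12  s3:7  s4:0  s5:0 → peak 12
A@3: s1:10  s2:10  s3:7  s4:2  s5:0 → peak 10
A@4: s1:10  s2:10  s3:5  s4:2  s5:2 → peak 10
Best is A@3, peak 10.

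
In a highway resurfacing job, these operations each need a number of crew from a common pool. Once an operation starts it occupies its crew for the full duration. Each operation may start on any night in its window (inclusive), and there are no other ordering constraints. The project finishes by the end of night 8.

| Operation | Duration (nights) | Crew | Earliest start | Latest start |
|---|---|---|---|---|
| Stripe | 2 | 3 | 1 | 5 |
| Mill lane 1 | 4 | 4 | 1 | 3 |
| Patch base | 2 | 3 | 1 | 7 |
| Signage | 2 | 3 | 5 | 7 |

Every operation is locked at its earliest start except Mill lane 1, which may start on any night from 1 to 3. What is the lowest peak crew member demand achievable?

Mill lane 1@1: n1:10  n2:10  n3:4  n4:4  n5:3  n6:3  n7:0  n8:0 → peak 10
Mill lane 1@2: n1:6  n2:10  n3:4  n4:4  n5:7  n6:3  n7:0  n8:0 → peak 10
Mill lane 1@3: n1:6  n2:6  n3:4  n4:4  n5:7  n6:7  n7:0  n8:0 → peak 7
Best is Mill lane 1@3, peak 7.

7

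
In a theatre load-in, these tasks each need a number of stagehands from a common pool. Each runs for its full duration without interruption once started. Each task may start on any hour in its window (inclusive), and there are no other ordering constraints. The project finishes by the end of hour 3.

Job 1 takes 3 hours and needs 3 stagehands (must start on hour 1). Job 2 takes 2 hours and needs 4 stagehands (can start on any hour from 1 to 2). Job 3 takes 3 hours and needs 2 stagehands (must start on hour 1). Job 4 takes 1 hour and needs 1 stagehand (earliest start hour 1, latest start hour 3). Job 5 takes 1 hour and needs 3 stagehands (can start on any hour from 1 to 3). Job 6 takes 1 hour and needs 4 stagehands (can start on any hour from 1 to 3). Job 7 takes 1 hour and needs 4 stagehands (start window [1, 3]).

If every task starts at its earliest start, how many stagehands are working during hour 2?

9

At early start, hour 2 has: Job 1, Job 2, Job 3.
Demand: 3 + 4 + 2 = 9.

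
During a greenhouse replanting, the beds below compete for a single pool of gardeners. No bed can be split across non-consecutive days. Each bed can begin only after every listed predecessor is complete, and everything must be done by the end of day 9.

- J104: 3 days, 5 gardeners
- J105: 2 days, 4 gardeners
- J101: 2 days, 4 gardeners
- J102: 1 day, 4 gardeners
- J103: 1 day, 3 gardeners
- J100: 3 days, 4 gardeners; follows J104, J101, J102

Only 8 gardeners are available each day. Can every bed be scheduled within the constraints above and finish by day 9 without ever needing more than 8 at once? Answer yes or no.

yes

Schedule J104@1, J105@4, J101@4, J102@6, J103@1, J100@7: d1:8  d2:5  d3:5  d4:8  d5:8  d6:4  d7:4  d8:4  d9:4 — peak 8 ≤ 8.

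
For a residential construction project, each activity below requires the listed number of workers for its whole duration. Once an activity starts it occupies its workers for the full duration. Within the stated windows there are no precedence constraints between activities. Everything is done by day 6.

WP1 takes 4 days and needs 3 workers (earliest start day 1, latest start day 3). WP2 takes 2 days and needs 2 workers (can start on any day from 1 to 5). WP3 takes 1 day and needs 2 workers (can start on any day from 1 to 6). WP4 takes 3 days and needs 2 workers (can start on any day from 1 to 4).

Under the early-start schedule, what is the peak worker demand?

Early-start schedule: WP1@1, WP2@1, WP3@1, WP4@1.
Load per day: day 1: 9, day 2: 7, day 3: 5, day 4: 3, day 5: 0, day 6: 0.
Peak is 9.

9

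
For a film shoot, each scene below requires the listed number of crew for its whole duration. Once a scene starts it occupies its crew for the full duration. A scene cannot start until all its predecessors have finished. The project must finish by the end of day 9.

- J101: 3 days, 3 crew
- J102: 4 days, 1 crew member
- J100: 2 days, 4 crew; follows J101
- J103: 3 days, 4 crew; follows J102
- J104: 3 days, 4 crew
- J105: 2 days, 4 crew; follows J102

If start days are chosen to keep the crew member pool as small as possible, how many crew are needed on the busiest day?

Early-start (J101@1, J102@1, J100@4, J103@5, J104@1, J105@5) gives peak 12: d1:8  d2:8  d3:8  d4:5  d5:12  d6:8  d7:4  d8:0  d9:0.
Shift J105→6.
Schedule J101@1, J102@1, J100@4, J103@5, J104@1, J105@6: d1:8  d2:8  d3:8  d4:5  d5:8  d6:8  d7:8  d8:0  d9:0 — peak 8.

8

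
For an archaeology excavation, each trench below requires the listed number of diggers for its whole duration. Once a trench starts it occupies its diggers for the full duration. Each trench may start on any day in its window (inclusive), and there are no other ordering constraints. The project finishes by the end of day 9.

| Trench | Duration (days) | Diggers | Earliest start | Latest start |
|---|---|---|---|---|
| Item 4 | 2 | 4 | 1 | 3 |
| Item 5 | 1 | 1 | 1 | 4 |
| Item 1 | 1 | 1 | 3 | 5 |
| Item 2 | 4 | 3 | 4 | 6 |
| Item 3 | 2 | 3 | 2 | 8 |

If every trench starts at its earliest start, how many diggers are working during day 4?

At early start, day 4 has: Item 2.
Demand: 3 = 3.

3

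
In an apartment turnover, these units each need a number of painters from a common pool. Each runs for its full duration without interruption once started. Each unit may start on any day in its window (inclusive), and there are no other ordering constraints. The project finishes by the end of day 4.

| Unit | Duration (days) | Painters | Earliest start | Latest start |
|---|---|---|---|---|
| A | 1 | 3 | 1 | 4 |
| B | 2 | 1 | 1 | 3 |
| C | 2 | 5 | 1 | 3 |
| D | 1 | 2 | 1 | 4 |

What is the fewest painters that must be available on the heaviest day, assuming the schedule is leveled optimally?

Early-start (A@1, B@1, C@1, D@1) gives peak 11: d1:11  d2:6  d3:0  d4:0.
Shift C→3, D→2.
Schedule A@1, B@1, C@3, D@2: d1:4  d2:3  d3:5  d4:5 — peak 5.
Total painter-days = 17 over 4 days ⇒ peak ≥ ⌈17/4⌉ = 5, so 5 is optimal.

5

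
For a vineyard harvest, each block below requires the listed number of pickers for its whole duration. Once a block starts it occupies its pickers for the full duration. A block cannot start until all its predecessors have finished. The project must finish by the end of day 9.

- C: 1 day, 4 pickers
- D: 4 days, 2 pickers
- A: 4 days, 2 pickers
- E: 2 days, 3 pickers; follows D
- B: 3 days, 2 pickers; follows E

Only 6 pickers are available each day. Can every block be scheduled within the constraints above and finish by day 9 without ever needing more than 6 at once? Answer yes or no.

Schedule C@1, D@1, A@2, E@5, B@7: d1:6  d2:4  d3:4  d4:4  d5:5  d6:3  d7:2  d8:2  d9:2 — peak 6 ≤ 6.

yes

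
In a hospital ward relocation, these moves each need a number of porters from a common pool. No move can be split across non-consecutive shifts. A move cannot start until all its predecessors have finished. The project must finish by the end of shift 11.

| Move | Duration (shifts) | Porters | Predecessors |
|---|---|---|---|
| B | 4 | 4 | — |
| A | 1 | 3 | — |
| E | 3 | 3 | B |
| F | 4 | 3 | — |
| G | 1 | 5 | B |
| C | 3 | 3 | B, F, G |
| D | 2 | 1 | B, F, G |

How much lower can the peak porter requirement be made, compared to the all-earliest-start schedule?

Early-start peak: s1:10  s2:7  s3:7  s4:7  s5:8  s6:7  s7:7  s8:3  s9:0  s10:0  s11:0 ⇒ 10.
Leveled (B@1, A@1, E@5, F@2, G@8, C@9, D@9): s1:7  s2:7  s3:7  s4:7  s5:6  s6:3  s7:3  s8:5  s9:4  s10:4  s11:3 ⇒ 7.
Reduction 10 − 7 = 3.

3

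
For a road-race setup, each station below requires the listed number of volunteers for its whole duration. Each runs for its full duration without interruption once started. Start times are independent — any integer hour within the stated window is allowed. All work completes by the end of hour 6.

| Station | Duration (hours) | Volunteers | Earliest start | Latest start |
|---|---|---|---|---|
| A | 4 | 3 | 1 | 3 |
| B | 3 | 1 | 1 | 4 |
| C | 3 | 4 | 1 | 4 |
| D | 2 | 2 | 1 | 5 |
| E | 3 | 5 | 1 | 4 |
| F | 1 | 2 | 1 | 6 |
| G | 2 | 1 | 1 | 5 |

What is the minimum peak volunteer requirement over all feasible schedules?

9

Early-start (A@1, B@1, C@1, D@1, E@1, F@1, G@1) gives peak 18: h1:18  h2:16  h3:13  h4:3  h5:0  h6:0.
Shift D→5, E→4, F→5.
Schedule A@1, B@1, C@1, D@5, E@4, F@5, G@1: h1:9  h2:9  h3:8  h4:8  h5:9  h6:7 — peak 9.
Total volunteer-hours = 50 over 6 hours ⇒ peak ≥ ⌈50/6⌉ = 9, so 9 is optimal.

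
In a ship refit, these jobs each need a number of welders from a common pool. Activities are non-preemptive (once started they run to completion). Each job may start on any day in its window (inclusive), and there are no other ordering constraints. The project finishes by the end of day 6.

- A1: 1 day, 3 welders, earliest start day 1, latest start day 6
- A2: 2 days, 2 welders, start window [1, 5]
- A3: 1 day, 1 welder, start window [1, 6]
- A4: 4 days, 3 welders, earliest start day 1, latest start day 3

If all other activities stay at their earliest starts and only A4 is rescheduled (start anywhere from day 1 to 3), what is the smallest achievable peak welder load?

6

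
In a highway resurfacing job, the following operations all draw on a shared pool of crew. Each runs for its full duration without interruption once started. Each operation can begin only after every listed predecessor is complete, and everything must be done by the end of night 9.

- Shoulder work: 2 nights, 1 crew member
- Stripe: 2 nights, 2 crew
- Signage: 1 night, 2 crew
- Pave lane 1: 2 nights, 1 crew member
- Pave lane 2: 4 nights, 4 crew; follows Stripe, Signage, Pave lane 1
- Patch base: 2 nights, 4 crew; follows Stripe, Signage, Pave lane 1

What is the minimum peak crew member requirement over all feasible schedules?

Early-start (Shoulder work@1, Stripe@1, Signage@1, Pave lane 1@1, Pave lane 2@3, Patch base@3) gives peak 8: n1:6  n2:4  n3:8  n4:8  n5:4  n6:4  n7:0  n8:0  n9:0.
Shift Signage→3, Pave lane 2→4, Patch base→8.
Schedule Shoulder work@1, Stripe@1, Signage@3, Pave lane 1@1, Pave lane 2@4, Patch base@8: n1:4  n2:4  n3:2  n4:4  n5:4  n6:4  n7:4  n8:4  n9:4 — peak 4.
Total crew member-nights = 34 over 9 nights ⇒ peak ≥ ⌈34/9⌉ = 4, so 4 is optimal.

4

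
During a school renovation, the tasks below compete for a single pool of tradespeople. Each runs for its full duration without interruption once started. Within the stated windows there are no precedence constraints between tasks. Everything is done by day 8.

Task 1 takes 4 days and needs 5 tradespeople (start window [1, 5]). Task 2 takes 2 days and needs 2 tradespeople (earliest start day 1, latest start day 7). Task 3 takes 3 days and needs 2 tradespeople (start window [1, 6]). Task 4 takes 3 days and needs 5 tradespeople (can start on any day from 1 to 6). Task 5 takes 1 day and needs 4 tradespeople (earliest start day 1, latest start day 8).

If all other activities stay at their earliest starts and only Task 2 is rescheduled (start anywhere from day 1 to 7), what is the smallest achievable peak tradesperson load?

16

Task 2@1: d1:18  d2:14  d3:12  d4:5  d5:0  d6:0  d7:0  d8:0 → peak 18
Task 2@2: d1:16  d2:14  d3:14  d4:5  d5:0  d6:0  d7:0  d8:0 → peak 16
Task 2@3: d1:16  d2:12  d3:14  d4:7  d5:0  d6:0  d7:0  d8:0 → peak 16
Task 2@4: d1:16  d2:12  d3:12  d4:7  d5:2  d6:0  d7:0  d8:0 → peak 16
Task 2@5: d1:16  d2:12  d3:12  d4:5  d5:2  d6:2  d7:0  d8:0 → peak 16
Task 2@6: d1:16  d2:12  d3:12  d4:5  d5:0  d6:2  d7:2  d8:0 → peak 16
Task 2@7: d1:16  d2:12  d3:12  d4:5  d5:0  d6:0  d7:2  d8:2 → peak 16
Best is Task 2@2, peak 16.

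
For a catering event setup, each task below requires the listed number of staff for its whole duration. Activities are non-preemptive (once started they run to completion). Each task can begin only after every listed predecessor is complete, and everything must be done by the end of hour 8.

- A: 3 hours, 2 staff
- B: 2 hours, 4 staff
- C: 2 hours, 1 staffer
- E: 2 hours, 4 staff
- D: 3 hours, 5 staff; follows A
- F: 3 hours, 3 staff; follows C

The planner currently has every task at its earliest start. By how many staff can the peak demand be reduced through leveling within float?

4

Early-start peak: h1:11  h2:11  h3:5  h4:8  h5:8  h6:5  h7:0  h8:0 ⇒ 11.
Leveled (A@1, B@1, C@1, E@4, D@6, F@3): h1:7  h2:7  h3:5  h4:7  h5:7  h6:5  h7:5  h8:5 ⇒ 7.
Reduction 11 − 7 = 4.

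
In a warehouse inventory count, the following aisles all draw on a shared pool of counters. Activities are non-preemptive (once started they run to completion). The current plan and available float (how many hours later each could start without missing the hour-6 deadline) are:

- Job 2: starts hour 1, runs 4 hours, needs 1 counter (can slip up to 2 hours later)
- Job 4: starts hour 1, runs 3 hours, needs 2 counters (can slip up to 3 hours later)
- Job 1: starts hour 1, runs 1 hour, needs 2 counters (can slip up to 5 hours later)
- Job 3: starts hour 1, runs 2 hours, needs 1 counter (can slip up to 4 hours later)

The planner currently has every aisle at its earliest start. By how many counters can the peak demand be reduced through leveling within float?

3

Early-start peak: h1:6  h2:4  h3:3  h4:1  h5:0  h6:0 ⇒ 6.
Leveled (Job 2@1, Job 4@1, Job 1@4, Job 3@5): h1:3  h2:3  h3:3  h4:3  h5:1  h6:1 ⇒ 3.
Reduction 6 − 3 = 3.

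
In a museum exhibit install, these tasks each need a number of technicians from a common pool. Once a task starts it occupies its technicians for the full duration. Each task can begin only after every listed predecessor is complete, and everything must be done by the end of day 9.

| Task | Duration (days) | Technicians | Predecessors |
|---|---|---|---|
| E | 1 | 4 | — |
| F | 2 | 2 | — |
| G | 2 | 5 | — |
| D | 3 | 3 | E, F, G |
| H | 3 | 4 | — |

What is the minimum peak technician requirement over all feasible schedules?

6

Early-start (E@1, F@1, G@1, D@3, H@1) gives peak 15: d1:15  d2:11  d3:7  d4:3  d5:3  d6:0  d7:0  d8:0  d9:0.
Shift G→5, D→7, H→2.
Schedule E@1, F@1, G@5, D@7, H@2: d1:6  d2:6  d3:4  d4:4  d5:5  d6:5  d7:3  d8:3  d9:3 — peak 6.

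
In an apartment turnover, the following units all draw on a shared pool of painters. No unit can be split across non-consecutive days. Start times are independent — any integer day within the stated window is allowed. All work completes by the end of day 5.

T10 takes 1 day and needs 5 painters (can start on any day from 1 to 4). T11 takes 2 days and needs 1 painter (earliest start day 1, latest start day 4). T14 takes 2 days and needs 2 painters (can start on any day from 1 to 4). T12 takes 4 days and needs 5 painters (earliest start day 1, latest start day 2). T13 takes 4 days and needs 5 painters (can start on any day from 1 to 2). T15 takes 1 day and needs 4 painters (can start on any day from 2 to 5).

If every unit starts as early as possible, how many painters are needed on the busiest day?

18

Early-start schedule: T10@1, T11@1, T14@1, T12@1, T13@1, T15@2.
Load per day: day 1: 18, day 2: 17, day 3: 10, day 4: 10, day 5: 0.
Peak is 18.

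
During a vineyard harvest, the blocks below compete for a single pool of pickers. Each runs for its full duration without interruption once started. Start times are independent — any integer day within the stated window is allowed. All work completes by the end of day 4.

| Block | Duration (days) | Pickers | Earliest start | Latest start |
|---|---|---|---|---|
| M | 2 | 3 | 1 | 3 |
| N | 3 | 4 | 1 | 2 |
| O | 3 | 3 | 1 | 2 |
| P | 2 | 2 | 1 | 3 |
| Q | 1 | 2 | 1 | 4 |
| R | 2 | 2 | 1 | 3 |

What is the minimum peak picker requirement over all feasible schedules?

11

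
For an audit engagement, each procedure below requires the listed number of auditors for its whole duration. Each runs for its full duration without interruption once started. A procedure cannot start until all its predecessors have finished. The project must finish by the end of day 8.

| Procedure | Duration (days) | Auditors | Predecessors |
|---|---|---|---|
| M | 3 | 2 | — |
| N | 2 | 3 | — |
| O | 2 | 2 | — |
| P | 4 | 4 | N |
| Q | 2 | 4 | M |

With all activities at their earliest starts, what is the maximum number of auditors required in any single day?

8

Early-start schedule: M@1, N@1, O@1, P@3, Q@4.
Load per day: day 1: 7, day 2: 7, day 3: 6, day 4: 8, day 5: 8, day 6: 4, day 7: 0, day 8: 0.
Peak is 8.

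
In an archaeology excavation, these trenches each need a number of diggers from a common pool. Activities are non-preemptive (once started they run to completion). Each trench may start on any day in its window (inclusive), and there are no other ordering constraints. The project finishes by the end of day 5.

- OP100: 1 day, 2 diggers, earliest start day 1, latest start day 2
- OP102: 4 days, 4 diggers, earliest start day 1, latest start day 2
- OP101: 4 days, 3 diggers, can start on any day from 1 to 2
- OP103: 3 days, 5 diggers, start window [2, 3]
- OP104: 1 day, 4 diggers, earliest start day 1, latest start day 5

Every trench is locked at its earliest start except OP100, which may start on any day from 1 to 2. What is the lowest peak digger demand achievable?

13

OP100@1: d1:13  d2:12  d3:12  d4:12  d5:0 → peak 13
OP100@2: d1:11  d2:14  d3:12  d4:12  d5:0 → peak 14
Best is OP100@1, peak 13.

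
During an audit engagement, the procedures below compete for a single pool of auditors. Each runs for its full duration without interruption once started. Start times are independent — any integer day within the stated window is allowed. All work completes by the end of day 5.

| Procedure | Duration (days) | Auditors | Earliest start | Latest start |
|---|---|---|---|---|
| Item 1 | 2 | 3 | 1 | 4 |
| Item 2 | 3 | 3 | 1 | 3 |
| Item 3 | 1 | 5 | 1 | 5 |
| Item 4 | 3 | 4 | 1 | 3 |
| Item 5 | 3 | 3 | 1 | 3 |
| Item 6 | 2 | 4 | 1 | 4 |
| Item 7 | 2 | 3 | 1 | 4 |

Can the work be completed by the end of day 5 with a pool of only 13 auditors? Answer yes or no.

yes

Schedule Item 1@1, Item 2@1, Item 3@1, Item 4@2, Item 5@3, Item 6@4, Item 7@2: d1:11  d2:13  d3:13  d4:11  d5:7 — peak 13 ≤ 13.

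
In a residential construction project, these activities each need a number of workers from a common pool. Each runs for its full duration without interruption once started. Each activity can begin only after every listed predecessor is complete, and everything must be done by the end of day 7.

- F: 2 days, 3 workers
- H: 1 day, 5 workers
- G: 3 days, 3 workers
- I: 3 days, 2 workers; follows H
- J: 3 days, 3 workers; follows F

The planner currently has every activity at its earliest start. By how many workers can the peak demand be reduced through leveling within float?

5

Early-start peak: d1:11  d2:8  d3:8  d4:5  d5:3  d6:0  d7:0 ⇒ 11.
Leveled (F@1, H@4, G@1, I@5, J@5): d1:6  d2:6  d3:3  d4:5  d5:5  d6:5  d7:5 ⇒ 6.
Reduction 11 − 6 = 5.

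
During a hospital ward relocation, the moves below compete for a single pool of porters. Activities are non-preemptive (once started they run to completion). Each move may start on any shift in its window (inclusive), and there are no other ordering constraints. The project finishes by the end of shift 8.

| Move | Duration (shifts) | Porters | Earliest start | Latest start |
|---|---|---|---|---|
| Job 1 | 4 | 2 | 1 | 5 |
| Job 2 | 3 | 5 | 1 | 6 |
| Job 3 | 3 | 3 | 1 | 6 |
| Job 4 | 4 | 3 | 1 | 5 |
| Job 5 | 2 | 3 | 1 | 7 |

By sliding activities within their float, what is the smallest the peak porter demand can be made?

Early-start (Job 1@1, Job 2@1, Job 3@1, Job 4@1, Job 5@1) gives peak 16: s1:16  s2:16  s3:13  s4:5  s5:0  s6:0  s7:0  s8:0.
Shift Job 3→4, Job 4→5, Job 5→7.
Schedule Job 1@1, Job 2@1, Job 3@4, Job 4@5, Job 5@7: s1:7  s2:7  s3:7  s4:5  s5:6  s6:6  s7:6  s8:6 — peak 7.
Total porter-shifts = 50 over 8 shifts ⇒ peak ≥ ⌈50/8⌉ = 7, so 7 is optimal.

7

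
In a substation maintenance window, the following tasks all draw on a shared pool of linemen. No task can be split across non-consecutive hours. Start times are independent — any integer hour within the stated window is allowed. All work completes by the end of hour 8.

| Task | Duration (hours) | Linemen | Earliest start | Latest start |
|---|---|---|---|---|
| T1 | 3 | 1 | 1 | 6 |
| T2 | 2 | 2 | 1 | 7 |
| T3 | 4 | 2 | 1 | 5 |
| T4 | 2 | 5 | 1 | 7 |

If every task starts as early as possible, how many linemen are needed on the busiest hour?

Early-start schedule: T1@1, T2@1, T3@1, T4@1.
Load per hour: hour 1: 10, hour 2: 10, hour 3: 3, hour 4: 2, hour 5: 0, hour 6: 0, hour 7: 0, hour 8: 0.
Peak is 10.

10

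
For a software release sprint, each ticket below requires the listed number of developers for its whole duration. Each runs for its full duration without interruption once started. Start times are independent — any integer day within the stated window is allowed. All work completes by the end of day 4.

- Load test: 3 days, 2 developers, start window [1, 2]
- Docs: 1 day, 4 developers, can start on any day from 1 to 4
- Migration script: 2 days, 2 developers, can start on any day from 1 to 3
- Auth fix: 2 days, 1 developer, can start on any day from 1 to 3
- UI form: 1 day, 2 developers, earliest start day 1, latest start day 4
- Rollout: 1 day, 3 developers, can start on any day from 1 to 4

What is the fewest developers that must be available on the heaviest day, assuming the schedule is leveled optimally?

6

Early-start (Load test@1, Docs@1, Migration script@1, Auth fix@1, UI form@1, Rollout@1) gives peak 14: d1:14  d2:5  d3:2  d4:0.
Shift Migration script→2, Auth fix→2, UI form→4, Rollout→4.
Schedule Load test@1, Docs@1, Migration script@2, Auth fix@2, UI form@4, Rollout@4: d1:6  d2:5  d3:5  d4:5 — peak 6.
Total developer-days = 21 over 4 days ⇒ peak ≥ ⌈21/4⌉ = 6, so 6 is optimal.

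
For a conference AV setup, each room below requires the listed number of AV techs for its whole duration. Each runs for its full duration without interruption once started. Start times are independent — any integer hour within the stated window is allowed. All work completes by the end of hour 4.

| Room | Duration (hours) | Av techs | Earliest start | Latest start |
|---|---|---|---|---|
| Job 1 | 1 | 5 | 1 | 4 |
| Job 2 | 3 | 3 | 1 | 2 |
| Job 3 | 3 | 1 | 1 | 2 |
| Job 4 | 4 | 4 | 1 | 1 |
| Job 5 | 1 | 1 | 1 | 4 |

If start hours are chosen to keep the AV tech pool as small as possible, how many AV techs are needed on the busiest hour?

9

Early-start (Job 1@1, Job 2@1, Job 3@1, Job 4@1, Job 5@1) gives peak 14: h1:14  h2:8  h3:8  h4:4.
Shift Job 2→2, Job 3→2, Job 5→2.
Schedule Job 1@1, Job 2@2, Job 3@2, Job 4@1, Job 5@2: h1:9  h2:9  h3:8  h4:8 — peak 9.
Total AV tech-hours = 34 over 4 hours ⇒ peak ≥ ⌈34/4⌉ = 9, so 9 is optimal.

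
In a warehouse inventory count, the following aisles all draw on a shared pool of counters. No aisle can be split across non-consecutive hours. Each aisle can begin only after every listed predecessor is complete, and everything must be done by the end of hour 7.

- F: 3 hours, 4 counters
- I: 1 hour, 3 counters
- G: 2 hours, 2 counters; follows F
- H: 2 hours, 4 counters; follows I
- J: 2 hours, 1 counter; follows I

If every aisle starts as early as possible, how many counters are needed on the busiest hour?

9

Early-start schedule: F@1, I@1, G@4, H@2, J@2.
Load per hour: hour 1: 7, hour 2: 9, hour 3: 9, hour 4: 2, hour 5: 2, hour 6: 0, hour 7: 0.
Peak is 9.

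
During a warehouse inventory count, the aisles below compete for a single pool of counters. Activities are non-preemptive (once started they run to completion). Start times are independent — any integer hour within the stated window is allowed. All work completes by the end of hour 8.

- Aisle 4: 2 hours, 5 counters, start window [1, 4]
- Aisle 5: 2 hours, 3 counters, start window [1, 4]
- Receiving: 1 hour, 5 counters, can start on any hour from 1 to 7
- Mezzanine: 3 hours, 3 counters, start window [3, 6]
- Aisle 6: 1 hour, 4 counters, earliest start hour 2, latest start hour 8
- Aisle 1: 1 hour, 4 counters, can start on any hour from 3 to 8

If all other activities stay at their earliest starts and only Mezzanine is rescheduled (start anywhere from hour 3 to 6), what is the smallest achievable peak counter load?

Mezzanine@3: h1:13  h2:12  h3:7  h4:3  h5:3  h6:0  h7:0  h8:0 → peak 13
Mezzanine@4: h1:13  h2:12  h3:4  h4:3  h5:3  h6:3  h7:0  h8:0 → peak 13
Mezzanine@5: h1:13  h2:12  h3:4  h4:0  h5:3  h6:3  h7:3  h8:0 → peak 13
Mezzanine@6: h1:13  h2:12  h3:4  h4:0  h5:0  h6:3  h7:3  h8:3 → peak 13
Best is Mezzanine@3, peak 13.

13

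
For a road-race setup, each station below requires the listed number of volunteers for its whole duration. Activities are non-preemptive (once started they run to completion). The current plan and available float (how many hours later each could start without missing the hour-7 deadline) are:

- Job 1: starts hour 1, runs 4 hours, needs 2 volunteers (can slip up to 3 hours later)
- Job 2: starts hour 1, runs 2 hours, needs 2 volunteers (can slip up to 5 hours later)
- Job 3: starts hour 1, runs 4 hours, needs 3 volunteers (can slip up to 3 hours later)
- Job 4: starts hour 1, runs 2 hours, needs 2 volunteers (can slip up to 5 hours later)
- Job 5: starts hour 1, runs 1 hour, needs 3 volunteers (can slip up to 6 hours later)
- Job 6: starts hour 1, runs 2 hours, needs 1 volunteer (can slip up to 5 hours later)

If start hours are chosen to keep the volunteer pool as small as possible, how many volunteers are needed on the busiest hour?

5

Early-start (Job 1@1, Job 2@1, Job 3@1, Job 4@1, Job 5@1, Job 6@1) gives peak 13: h1:13  h2:10  h3:5  h4:5  h5:0  h6:0  h7:0.
Shift Job 3→3, Job 4→5, Job 5→7.
Schedule Job 1@1, Job 2@1, Job 3@3, Job 4@5, Job 5@7, Job 6@1: h1:5  h2:5  h3:5  h4:5  h5:5  h6:5  h7:3 — peak 5.
Total volunteer-hours = 33 over 7 hours ⇒ peak ≥ ⌈33/7⌉ = 5, so 5 is optimal.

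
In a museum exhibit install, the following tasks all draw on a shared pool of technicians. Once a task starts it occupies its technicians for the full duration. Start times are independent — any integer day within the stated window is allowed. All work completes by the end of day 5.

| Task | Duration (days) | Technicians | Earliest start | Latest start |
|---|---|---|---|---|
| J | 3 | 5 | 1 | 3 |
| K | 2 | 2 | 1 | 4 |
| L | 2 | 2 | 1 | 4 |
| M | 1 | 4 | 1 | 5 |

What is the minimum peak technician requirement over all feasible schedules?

7

Early-start (J@1, K@1, L@1, M@1) gives peak 13: d1:13  d2:9  d3:5  d4:0  d5:0.
Shift L→3, M→4.
Schedule J@1, K@1, L@3, M@4: d1:7  d2:7  d3:7  d4:6  d5:0 — peak 7.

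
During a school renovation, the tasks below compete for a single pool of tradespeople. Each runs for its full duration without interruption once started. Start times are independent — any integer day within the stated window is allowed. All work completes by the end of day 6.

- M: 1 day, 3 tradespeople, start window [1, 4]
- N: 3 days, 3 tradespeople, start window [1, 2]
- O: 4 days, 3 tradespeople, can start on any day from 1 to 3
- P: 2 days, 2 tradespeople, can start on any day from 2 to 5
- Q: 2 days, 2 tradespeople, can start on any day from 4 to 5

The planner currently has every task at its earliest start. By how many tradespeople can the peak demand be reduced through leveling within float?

Early-start peak: d1:9  d2:8  d3:8  d4:5  d5:2  d6:0 ⇒ 9.
Leveled (M@1, N@2, O@1, P@5, Q@5): d1:6  d2:6  d3:6  d4:6  d5:4  d6:4 ⇒ 6.
Reduction 9 − 6 = 3.

3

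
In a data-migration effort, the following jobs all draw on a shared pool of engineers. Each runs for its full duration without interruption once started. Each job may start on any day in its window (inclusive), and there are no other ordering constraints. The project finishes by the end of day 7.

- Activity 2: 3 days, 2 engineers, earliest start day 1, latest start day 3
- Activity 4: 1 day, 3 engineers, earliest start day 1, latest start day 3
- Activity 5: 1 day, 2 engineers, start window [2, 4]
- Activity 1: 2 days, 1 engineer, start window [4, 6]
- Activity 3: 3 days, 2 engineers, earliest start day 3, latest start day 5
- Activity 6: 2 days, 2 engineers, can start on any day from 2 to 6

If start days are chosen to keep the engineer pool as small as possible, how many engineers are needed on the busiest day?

4

Early-start (Activity 2@1, Activity 4@1, Activity 5@2, Activity 1@4, Activity 3@3, Activity 6@2) gives peak 6: d1:5  d2:6  d3:6  d4:3  d5:3  d6:0  d7:0.
Shift Activity 2→2, Activity 3→5, Activity 6→6.
Schedule Activity 2@2, Activity 4@1, Activity 5@2, Activity 1@4, Activity 3@5, Activity 6@6: d1:3  d2:4  d3:2  d4:3  d5:3  d6:4  d7:4 — peak 4.
Total engineer-days = 23 over 7 days ⇒ peak ≥ ⌈23/7⌉ = 4, so 4 is optimal.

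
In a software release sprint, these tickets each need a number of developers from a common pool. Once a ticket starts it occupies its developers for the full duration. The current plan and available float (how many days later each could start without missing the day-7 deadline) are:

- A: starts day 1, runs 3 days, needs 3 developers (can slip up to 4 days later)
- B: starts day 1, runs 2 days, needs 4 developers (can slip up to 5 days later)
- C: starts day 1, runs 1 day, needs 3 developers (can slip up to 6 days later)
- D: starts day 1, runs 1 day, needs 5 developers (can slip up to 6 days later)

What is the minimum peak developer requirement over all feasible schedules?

Early-start (A@1, B@1, C@1, D@1) gives peak 15: d1:15  d2:7  d3:3  d4:0  d5:0  d6:0  d7:0.
Shift B→4, C→6, D→7.
Schedule A@1, B@4, C@6, D@7: d1:3  d2:3  d3:3  d4:4  d5:4  d6:3  d7:5 — peak 5.

5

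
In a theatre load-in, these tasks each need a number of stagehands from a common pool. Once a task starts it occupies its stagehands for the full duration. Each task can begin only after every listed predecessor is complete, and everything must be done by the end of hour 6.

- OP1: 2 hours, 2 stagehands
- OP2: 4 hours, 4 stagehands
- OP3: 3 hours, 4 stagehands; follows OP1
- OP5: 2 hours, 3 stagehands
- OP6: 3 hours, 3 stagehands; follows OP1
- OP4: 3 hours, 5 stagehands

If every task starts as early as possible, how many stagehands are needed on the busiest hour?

Early-start schedule: OP1@1, OP2@1, OP3@3, OP5@1, OP6@3, OP4@1.
Load per hour: hour 1: 14, hour 2: 14, hour 3: 16, hour 4: 11, hour 5: 7, hour 6: 0.
Peak is 16.

16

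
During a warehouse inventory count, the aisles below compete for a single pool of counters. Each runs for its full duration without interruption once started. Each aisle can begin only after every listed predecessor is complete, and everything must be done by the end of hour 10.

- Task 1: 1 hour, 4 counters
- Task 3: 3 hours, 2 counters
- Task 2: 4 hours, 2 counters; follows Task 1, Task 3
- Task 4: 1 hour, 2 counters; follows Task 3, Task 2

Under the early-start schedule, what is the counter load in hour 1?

6

At early start, hour 1 has: Task 1, Task 3.
Demand: 4 + 2 = 6.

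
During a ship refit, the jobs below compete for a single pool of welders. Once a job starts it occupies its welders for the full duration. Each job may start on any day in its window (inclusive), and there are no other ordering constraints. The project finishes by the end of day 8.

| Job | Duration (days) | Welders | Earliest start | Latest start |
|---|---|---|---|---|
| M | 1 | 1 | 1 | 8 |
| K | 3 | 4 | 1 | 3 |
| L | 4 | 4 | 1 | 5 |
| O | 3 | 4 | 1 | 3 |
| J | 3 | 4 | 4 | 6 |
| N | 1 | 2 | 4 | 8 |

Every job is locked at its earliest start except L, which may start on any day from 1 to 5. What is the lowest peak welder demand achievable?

9

L@1: d1:13  d2:12  d3:12  d4:10  d5:4  d6:4  d7:0  d8:0 → peak 13
L@2: d1:9  d2:12  d3:12  d4:10  d5:8  d6:4  d7:0  d8:0 → peak 12
L@3: d1:9  d2:8  d3:12  d4:10  d5:8  d6:8  d7:0  d8:0 → peak 12
L@4: d1:9  d2:8  d3:8  d4:10  d5:8  d6:8  d7:4  d8:0 → peak 10
L@5: d1:9  d2:8  d3:8  d4:6  d5:8  d6:8  d7:4  d8:4 → peak 9
Best is L@5, peak 9.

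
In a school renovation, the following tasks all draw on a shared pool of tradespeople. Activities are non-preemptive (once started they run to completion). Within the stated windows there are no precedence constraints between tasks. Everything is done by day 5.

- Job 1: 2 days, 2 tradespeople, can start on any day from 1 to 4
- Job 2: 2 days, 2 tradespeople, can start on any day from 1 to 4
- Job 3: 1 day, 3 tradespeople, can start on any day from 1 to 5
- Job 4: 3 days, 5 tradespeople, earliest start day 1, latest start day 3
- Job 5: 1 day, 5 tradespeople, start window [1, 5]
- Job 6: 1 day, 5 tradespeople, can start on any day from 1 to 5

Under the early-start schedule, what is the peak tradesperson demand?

22

Early-start schedule: Job 1@1, Job 2@1, Job 3@1, Job 4@1, Job 5@1, Job 6@1.
Load per day: day 1: 22, day 2: 9, day 3: 5, day 4: 0, day 5: 0.
Peak is 22.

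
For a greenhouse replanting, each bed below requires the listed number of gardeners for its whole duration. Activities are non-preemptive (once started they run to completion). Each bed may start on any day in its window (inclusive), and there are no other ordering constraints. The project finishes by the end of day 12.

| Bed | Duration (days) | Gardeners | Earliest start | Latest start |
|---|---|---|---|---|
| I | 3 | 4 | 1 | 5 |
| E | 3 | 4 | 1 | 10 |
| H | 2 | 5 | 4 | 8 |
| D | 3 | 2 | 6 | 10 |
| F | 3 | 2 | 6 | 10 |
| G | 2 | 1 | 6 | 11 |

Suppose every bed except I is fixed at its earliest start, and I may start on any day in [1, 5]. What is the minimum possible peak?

I@1: d1:8  d2:8  d3:8  d4:5  d5:5  d6:5  d7:5  d8:4  d9:0  d10:0  d11:0  d12:0 → peak 8
I@2: d1:4  d2:8  d3:8  d4:9  d5:5  d6:5  d7:5  d8:4  d9:0  d10:0  d11:0  d12:0 → peak 9
I@3: d1:4  d2:4  d3:8  d4:9  d5:9  d6:5  d7:5  d8:4  d9:0  d10:0  d11:0  d12:0 → peak 9
I@4: d1:4  d2:4  d3:4  d4:9  d5:9  d6:9  d7:5  d8:4  d9:0  d10:0  d11:0  d12:0 → peak 9
I@5: d1:4  d2:4  d3:4  d4:5  d5:9  d6:9  d7:9  d8:4  d9:0  d10:0  d11:0  d12:0 → peak 9
Best is I@1, peak 8.

8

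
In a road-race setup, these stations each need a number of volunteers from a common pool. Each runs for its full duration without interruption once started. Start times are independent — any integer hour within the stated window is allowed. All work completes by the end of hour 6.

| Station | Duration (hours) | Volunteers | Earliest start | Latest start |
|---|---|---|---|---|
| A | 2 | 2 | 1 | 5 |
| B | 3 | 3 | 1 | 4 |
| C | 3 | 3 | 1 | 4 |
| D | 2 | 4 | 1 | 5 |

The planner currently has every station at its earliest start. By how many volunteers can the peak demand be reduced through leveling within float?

Early-start peak: h1:12  h2:12  h3:6  h4:0  h5:0  h6:0 ⇒ 12.
Leveled (A@1, B@3, C@3, D@1): h1:6  h2:6  h3:6  h4:6  h5:6  h6:0 ⇒ 6.
Reduction 12 − 6 = 6.

6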